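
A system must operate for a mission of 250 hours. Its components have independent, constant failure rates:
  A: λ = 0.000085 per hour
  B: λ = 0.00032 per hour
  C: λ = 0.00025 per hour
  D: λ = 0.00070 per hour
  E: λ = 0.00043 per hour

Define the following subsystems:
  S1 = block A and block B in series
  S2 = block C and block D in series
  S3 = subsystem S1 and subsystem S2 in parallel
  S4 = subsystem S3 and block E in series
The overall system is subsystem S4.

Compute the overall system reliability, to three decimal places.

R(A) = exp(−0.000085 × 250) = 0.97897
R(B) = exp(−0.00032 × 250) = 0.92312
R(C) = exp(−0.00025 × 250) = 0.93941
R(D) = exp(−0.00070 × 250) = 0.83946
R(E) = exp(−0.00043 × 250) = 0.89808
Series (A and B): 0.97897 × 0.92312 = 0.90371
Series (C and D): 0.93941 × 0.83946 = 0.78860
Parallel ([0.90371] and [0.78860]): 1 − (1 − 0.90371)(1 − 0.78860) = 0.97964
Series ([0.97964] and E): 0.97964 × 0.89808 = 0.880

0.880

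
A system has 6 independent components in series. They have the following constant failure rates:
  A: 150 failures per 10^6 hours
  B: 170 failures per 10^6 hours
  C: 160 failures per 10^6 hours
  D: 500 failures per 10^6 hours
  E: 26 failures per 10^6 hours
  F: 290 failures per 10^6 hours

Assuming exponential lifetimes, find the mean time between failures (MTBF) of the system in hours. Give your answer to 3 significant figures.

772

Series of exponential components: λ_sys = Σ λ_i
λ_sys = 0.00015 + 0.00017 + 0.00016 + 0.00050 + 0.000026 + 0.00029 = 1.2960e-03 /h
MTBF = 1 / λ_sys = 772 h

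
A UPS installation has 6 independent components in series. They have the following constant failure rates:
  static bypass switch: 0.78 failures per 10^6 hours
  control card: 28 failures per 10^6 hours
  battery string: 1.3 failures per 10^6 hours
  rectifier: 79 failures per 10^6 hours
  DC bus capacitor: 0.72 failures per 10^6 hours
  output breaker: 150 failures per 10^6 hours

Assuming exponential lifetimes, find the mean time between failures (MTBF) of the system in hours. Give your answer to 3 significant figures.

3850

Series of exponential components: λ_sys = Σ λ_i
λ_sys = 0.00000078 + 0.000028 + 0.0000013 + 0.000079 + 0.00000072 + 0.00015 = 2.5980e-04 /h
MTBF = 1 / λ_sys = 3850 h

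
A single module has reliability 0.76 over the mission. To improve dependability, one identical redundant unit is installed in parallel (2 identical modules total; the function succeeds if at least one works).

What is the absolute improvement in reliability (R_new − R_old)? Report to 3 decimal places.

0.182

R_before = 0.76
R_after = 1 − (1 − 0.76)^2 = 0.942
ΔR = 0.942 − 0.76 = 0.182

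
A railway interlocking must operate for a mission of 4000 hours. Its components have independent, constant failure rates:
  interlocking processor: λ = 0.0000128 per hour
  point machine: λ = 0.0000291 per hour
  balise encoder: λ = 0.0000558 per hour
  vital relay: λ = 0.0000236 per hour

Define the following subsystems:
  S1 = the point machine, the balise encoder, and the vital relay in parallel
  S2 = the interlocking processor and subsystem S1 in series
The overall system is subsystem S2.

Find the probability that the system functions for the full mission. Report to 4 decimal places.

R(interlocking processor) = exp(−0.0000128 × 4000) = 0.950089
R(point machine) = exp(−0.0000291 × 4000) = 0.890119
R(balise encoder) = exp(−0.0000558 × 4000) = 0.799955
R(vital relay) = exp(−0.0000236 × 4000) = 0.909919
Parallel (point machine, balise encoder, and vital relay): 1 − (1 − 0.890119)(1 − 0.799955)(1 − 0.909919) = 0.998020
Series (interlocking processor and [0.998020]): 0.950089 × 0.998020 = 0.9482

0.9482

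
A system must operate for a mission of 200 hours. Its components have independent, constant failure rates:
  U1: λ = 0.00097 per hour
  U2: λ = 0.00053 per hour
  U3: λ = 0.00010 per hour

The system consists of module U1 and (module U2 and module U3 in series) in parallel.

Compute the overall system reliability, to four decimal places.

0.9791

R(U1) = exp(−0.00097 × 200) = 0.823658
R(U2) = exp(−0.00053 × 200) = 0.899425
R(U3) = exp(−0.00010 × 200) = 0.980199
Series (U2 and U3): 0.899425 × 0.980199 = 0.881615
Parallel (U1 and [0.881615]): 1 − (1 − 0.823658)(1 − 0.881615) = 0.9791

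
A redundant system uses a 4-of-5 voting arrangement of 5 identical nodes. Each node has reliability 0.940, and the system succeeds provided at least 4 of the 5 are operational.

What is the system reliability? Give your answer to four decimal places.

R = Σ_{i=4}^{5} C(5,i) p^i (1−p)^{5−i} with p = 0.940
C(5,4)·0.940^4·0.060^1 = 0.234225
C(5,5)·0.940^5·0.060^0 = 0.733904
Sum = 0.9681

0.9681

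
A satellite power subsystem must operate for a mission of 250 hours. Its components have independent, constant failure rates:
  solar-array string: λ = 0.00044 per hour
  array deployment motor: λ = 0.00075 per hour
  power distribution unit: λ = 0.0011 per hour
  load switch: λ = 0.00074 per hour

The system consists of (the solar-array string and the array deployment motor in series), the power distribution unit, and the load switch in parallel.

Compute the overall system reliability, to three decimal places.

R(solar-array string) = exp(−0.00044 × 250) = 0.89583
R(array deployment motor) = exp(−0.00075 × 250) = 0.82903
R(power distribution unit) = exp(−0.0011 × 250) = 0.75957
R(load switch) = exp(−0.00074 × 250) = 0.83110
Series (solar-array string and array deployment motor): 0.89583 × 0.82903 = 0.74267
Parallel ([0.74267], power distribution unit, and load switch): 1 − (1 − 0.74267)(1 − 0.75957)(1 − 0.83110) = 0.990

0.990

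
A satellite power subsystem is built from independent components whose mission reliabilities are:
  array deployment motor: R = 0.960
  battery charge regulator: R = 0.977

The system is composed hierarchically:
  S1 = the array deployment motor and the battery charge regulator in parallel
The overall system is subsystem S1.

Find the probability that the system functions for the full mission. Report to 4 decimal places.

0.9991

Parallel (array deployment motor and battery charge regulator): 1 − (1 − 0.960000)(1 − 0.977000) = 0.9991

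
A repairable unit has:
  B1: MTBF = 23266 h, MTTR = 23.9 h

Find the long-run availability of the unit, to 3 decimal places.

0.999

A(B1) = MTBF/(MTBF+MTTR) = 23266/(23266+23.9) = 0.999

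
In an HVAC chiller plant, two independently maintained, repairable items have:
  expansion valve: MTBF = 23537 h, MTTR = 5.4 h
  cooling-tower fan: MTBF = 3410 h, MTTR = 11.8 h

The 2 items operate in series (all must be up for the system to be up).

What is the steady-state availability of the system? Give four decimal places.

A(expansion valve) = MTBF/(MTBF+MTTR) = 23537/(23537+5.4) = 0.999771
A(cooling-tower fan) = MTBF/(MTBF+MTTR) = 3410/(3410+11.8) = 0.996552
Series availability: 0.999771 × 0.996552 = 0.9963

0.9963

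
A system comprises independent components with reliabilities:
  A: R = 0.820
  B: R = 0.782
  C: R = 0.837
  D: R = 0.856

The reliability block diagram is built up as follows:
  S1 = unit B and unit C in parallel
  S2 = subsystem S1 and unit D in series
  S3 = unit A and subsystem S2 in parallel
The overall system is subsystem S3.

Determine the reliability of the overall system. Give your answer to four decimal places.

Parallel (B and C): 1 − (1 − 0.782000)(1 − 0.837000) = 0.964466
Series ([0.964466] and D): 0.964466 × 0.856000 = 0.825583
Parallel (A and [0.825583]): 1 − (1 − 0.820000)(1 − 0.825583) = 0.9686

0.9686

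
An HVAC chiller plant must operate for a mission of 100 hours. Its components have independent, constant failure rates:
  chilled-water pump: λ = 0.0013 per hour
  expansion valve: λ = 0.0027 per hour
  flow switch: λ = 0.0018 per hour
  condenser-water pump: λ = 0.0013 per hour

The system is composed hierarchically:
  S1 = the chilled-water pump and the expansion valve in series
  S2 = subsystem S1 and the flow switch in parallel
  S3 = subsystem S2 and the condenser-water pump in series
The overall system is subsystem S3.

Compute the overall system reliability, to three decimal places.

R(chilled-water pump) = exp(−0.0013 × 100) = 0.87810
R(expansion valve) = exp(−0.0027 × 100) = 0.76338
R(flow switch) = exp(−0.0018 × 100) = 0.83527
R(condenser-water pump) = exp(−0.0013 × 100) = 0.87810
Series (chilled-water pump and expansion valve): 0.87810 × 0.76338 = 0.67032
Parallel ([0.67032] and flow switch): 1 − (1 − 0.67032)(1 − 0.83527) = 0.94569
Series ([0.94569] and condenser-water pump): 0.94569 × 0.87810 = 0.830

0.830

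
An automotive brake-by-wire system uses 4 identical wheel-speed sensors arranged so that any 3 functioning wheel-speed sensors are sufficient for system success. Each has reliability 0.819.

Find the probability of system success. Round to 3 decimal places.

0.848

R = Σ_{i=3}^{4} C(4,i) p^i (1−p)^{4−i} with p = 0.819
C(4,3)·0.819^3·0.181^1 = 0.39773
C(4,4)·0.819^4·0.181^0 = 0.44992
Sum = 0.848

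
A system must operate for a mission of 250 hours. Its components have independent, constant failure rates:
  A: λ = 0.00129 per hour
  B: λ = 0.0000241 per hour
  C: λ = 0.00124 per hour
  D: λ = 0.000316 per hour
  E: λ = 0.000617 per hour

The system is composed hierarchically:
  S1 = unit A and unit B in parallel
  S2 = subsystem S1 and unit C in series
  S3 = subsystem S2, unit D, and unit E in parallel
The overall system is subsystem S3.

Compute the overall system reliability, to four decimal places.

0.9971

R(A) = exp(−0.00129 × 250) = 0.724336
R(B) = exp(−0.0000241 × 250) = 0.993993
R(C) = exp(−0.00124 × 250) = 0.733447
R(D) = exp(−0.000316 × 250) = 0.924040
R(E) = exp(−0.000617 × 250) = 0.857058
Parallel (A and B): 1 − (1 − 0.724336)(1 − 0.993993) = 0.998344
Series ([0.998344] and C): 0.998344 × 0.733447 = 0.732232
Parallel ([0.732232], D, and E): 1 − (1 − 0.732232)(1 − 0.924040)(1 − 0.857058) = 0.9971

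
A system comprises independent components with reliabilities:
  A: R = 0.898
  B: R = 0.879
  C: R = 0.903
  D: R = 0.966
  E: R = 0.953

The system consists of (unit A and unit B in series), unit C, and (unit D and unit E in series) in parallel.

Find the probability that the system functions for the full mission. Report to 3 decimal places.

0.998

Series (A and B): 0.89800 × 0.87900 = 0.78934
Series (D and E): 0.96600 × 0.95300 = 0.92060
Parallel ([0.78934], C, and [0.92060]): 1 − (1 − 0.78934)(1 − 0.90300)(1 − 0.92060) = 0.998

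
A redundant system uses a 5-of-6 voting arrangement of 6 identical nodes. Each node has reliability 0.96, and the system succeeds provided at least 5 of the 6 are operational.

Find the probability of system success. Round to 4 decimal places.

R = Σ_{i=5}^{6} C(6,i) p^i (1−p)^{6−i} with p = 0.96
C(6,5)·0.96^5·0.04^1 = 0.195689
C(6,6)·0.96^6·0.04^0 = 0.782758
Sum = 0.9784

0.9784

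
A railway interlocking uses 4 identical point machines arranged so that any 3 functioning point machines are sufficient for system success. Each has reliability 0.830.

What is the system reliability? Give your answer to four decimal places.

R = Σ_{i=3}^{4} C(4,i) p^i (1−p)^{4−i} with p = 0.830
C(4,3)·0.830^3·0.170^1 = 0.388815
C(4,4)·0.830^4·0.170^0 = 0.474583
Sum = 0.8634

0.8634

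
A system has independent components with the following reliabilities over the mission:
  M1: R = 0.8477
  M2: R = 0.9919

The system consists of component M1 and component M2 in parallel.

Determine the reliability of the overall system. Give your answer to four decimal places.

0.9988

Parallel (M1 and M2): 1 − (1 − 0.847700)(1 − 0.991900) = 0.9988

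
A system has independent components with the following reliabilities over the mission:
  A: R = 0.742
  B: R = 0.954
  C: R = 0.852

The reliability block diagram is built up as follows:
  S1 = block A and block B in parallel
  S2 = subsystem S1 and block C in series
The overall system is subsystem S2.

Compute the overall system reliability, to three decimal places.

Parallel (A and B): 1 − (1 − 0.74200)(1 − 0.95400) = 0.98813
Series ([0.98813] and C): 0.98813 × 0.85200 = 0.842

0.842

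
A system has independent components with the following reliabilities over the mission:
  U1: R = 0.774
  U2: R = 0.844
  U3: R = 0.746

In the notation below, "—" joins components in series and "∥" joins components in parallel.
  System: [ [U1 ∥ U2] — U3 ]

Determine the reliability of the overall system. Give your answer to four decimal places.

0.7197

Parallel (U1 and U2): 1 − (1 − 0.774000)(1 − 0.844000) = 0.964744
Series ([0.964744] and U3): 0.964744 × 0.746000 = 0.7197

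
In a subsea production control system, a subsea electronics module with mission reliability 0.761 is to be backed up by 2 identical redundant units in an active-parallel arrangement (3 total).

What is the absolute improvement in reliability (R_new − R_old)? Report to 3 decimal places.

0.225

R_before = 0.761
R_after = 1 − (1 − 0.761)^3 = 0.986
ΔR = 0.986 − 0.761 = 0.225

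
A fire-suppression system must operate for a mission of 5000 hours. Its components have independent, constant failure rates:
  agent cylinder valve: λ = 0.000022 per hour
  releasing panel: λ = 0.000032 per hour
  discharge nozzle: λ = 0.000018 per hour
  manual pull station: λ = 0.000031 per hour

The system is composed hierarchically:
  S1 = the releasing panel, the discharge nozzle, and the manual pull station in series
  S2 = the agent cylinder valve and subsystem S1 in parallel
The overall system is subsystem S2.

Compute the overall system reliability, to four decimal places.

0.9653

R(agent cylinder valve) = exp(−0.000022 × 5000) = 0.895834
R(releasing panel) = exp(−0.000032 × 5000) = 0.852144
R(discharge nozzle) = exp(−0.000018 × 5000) = 0.913931
R(manual pull station) = exp(−0.000031 × 5000) = 0.856415
Series (releasing panel, discharge nozzle, and manual pull station): 0.852144 × 0.913931 × 0.856415 = 0.666977
Parallel (agent cylinder valve and [0.666977]): 1 − (1 − 0.895834)(1 − 0.666977) = 0.9653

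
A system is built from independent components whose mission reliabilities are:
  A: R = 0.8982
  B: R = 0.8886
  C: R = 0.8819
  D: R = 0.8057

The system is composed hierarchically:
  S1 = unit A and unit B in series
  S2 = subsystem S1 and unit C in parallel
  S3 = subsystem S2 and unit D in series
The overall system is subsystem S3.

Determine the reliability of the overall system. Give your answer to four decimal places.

Series (A and B): 0.898200 × 0.888600 = 0.798141
Parallel ([0.798141] and C): 1 − (1 − 0.798141)(1 − 0.881900) = 0.976160
Series ([0.976160] and D): 0.976160 × 0.805700 = 0.7865

0.7865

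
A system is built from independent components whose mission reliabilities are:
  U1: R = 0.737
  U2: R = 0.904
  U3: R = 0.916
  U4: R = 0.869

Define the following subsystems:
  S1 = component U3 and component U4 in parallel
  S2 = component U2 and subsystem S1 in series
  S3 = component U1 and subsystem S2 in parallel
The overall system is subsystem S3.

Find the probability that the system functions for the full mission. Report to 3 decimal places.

Parallel (U3 and U4): 1 − (1 − 0.91600)(1 − 0.86900) = 0.98900
Series (U2 and [0.98900]): 0.90400 × 0.98900 = 0.89406
Parallel (U1 and [0.89406]): 1 − (1 − 0.73700)(1 − 0.89406) = 0.972

0.972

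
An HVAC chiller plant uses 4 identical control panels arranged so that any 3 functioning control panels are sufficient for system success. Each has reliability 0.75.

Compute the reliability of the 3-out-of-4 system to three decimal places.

0.738

R = Σ_{i=3}^{4} C(4,i) p^i (1−p)^{4−i} with p = 0.75
C(4,3)·0.75^3·0.25^1 = 0.42188
C(4,4)·0.75^4·0.25^0 = 0.31641
Sum = 0.738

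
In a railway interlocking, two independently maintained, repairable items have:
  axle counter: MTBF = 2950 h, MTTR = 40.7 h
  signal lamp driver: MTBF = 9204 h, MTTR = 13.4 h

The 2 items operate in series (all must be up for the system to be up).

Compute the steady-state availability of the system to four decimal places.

0.9850

A(axle counter) = MTBF/(MTBF+MTTR) = 2950/(2950+40.7) = 0.986391
A(signal lamp driver) = MTBF/(MTBF+MTTR) = 9204/(9204+13.4) = 0.998546
Series availability: 0.986391 × 0.998546 = 0.9850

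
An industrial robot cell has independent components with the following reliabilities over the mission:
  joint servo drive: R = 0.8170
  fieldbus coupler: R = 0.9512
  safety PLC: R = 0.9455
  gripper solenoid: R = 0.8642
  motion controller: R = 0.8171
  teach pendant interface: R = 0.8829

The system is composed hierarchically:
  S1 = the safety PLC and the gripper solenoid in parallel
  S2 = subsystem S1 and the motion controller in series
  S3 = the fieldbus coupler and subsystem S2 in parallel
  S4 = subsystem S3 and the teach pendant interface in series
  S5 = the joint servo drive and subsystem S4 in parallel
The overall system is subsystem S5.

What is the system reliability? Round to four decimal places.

0.9771

Parallel (safety PLC and gripper solenoid): 1 − (1 − 0.945500)(1 − 0.864200) = 0.992599
Series ([0.992599] and motion controller): 0.992599 × 0.817100 = 0.811053
Parallel (fieldbus coupler and [0.811053]): 1 − (1 − 0.951200)(1 − 0.811053) = 0.990779
Series ([0.990779] and teach pendant interface): 0.990779 × 0.882900 = 0.874759
Parallel (joint servo drive and [0.874759]): 1 − (1 − 0.817000)(1 − 0.874759) = 0.9771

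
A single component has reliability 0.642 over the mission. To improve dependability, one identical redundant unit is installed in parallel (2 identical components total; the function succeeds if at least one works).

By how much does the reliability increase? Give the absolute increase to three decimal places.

R_before = 0.642
R_after = 1 − (1 − 0.642)^2 = 0.872
ΔR = 0.872 − 0.642 = 0.230

0.230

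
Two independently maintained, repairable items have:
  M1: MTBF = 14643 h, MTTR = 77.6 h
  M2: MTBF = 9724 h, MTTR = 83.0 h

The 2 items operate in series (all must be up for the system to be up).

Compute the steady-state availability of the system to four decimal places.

A(M1) = MTBF/(MTBF+MTTR) = 14643/(14643+77.6) = 0.994728
A(M2) = MTBF/(MTBF+MTTR) = 9724/(9724+83.0) = 0.991537
Series availability: 0.994728 × 0.991537 = 0.9863

0.9863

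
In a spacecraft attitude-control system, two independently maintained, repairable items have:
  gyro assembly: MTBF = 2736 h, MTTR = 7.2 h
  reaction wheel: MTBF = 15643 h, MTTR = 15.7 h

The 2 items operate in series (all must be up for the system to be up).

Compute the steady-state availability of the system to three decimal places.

0.996

A(gyro assembly) = MTBF/(MTBF+MTTR) = 2736/(2736+7.2) = 0.997375
A(reaction wheel) = MTBF/(MTBF+MTTR) = 15643/(15643+15.7) = 0.998997
Series availability: 0.997375 × 0.998997 = 0.996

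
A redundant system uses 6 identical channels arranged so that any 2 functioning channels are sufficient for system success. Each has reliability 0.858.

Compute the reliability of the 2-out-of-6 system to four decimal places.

R = Σ_{i=2}^{6} C(6,i) p^i (1−p)^{6−i} with p = 0.858
C(6,2)·0.858^2·0.142^4 = 0.004490
C(6,3)·0.858^3·0.142^3 = 0.036171
C(6,4)·0.858^4·0.142^2 = 0.163914
C(6,5)·0.858^5·0.142^1 = 0.396165
C(6,6)·0.858^6·0.142^0 = 0.398955
Sum = 0.9997

0.9997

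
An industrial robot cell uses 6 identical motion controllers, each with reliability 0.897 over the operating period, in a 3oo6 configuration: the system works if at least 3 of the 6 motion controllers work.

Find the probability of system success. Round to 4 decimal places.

0.9986

R = Σ_{i=3}^{6} C(6,i) p^i (1−p)^{6−i} with p = 0.897
C(6,3)·0.897^3·0.103^3 = 0.015773
C(6,4)·0.897^4·0.103^2 = 0.103023
C(6,5)·0.897^5·0.103^1 = 0.358881
C(6,6)·0.897^6·0.103^0 = 0.520900
Sum = 0.9986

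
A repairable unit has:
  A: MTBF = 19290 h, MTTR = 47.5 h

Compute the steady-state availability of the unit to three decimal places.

0.998

A(A) = MTBF/(MTBF+MTTR) = 19290/(19290+47.5) = 0.998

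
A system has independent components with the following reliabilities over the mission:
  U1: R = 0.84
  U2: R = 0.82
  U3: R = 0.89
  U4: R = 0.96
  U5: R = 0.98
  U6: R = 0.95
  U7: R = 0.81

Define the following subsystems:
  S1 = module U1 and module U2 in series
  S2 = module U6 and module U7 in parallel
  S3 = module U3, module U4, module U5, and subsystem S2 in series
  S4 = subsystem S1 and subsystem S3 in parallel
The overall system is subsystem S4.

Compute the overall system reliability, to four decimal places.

0.9469

Series (U1 and U2): 0.840000 × 0.820000 = 0.688800
Parallel (U6 and U7): 1 − (1 − 0.950000)(1 − 0.810000) = 0.990500
Series (U3, U4, U5, and [0.990500]): 0.890000 × 0.960000 × 0.980000 × 0.990500 = 0.829358
Parallel ([0.688800] and [0.829358]): 1 − (1 − 0.688800)(1 − 0.829358) = 0.9469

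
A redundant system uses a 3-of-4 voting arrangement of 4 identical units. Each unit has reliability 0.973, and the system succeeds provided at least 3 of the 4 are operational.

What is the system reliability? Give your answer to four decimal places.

0.9958

R = Σ_{i=3}^{4} C(4,i) p^i (1−p)^{4−i} with p = 0.973
C(4,3)·0.973^3·0.027^1 = 0.099486
C(4,4)·0.973^4·0.027^0 = 0.896296
Sum = 0.9958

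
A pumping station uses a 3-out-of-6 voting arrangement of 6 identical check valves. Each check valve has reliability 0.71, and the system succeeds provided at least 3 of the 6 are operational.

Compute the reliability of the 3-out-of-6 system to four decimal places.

R = Σ_{i=3}^{6} C(6,i) p^i (1−p)^{6−i} with p = 0.71
C(6,3)·0.71^3·0.29^3 = 0.174582
C(6,4)·0.71^4·0.29^2 = 0.320568
C(6,5)·0.71^5·0.29^1 = 0.313936
C(6,6)·0.71^6·0.29^0 = 0.128100
Sum = 0.9372

0.9372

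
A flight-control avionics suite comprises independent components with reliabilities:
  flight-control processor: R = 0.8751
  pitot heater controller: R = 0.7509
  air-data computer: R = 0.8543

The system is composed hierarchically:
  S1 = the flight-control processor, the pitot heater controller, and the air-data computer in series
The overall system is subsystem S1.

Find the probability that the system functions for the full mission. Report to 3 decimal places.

Series (flight-control processor, pitot heater controller, and air-data computer): 0.87510 × 0.75090 × 0.85430 = 0.561

0.561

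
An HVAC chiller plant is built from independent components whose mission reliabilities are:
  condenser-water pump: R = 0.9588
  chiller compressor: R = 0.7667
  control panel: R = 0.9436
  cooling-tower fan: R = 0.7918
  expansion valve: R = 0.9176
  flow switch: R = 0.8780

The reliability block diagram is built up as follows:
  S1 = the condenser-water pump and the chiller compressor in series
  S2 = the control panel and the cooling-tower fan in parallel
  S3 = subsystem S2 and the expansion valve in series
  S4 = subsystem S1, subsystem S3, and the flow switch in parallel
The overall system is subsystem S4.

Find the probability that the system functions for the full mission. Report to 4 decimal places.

0.9970

Series (condenser-water pump and chiller compressor): 0.958800 × 0.766700 = 0.735112
Parallel (control panel and cooling-tower fan): 1 − (1 − 0.943600)(1 − 0.791800) = 0.988258
Series ([0.988258] and expansion valve): 0.988258 × 0.917600 = 0.906826
Parallel ([0.735112], [0.906826], and flow switch): 1 − (1 − 0.735112)(1 − 0.906826)(1 − 0.878000) = 0.9970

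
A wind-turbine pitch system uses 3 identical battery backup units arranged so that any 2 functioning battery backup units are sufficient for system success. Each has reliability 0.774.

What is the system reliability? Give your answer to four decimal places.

R = Σ_{i=2}^{3} C(3,i) p^i (1−p)^{3−i} with p = 0.774
C(3,2)·0.774^2·0.226^1 = 0.406174
C(3,3)·0.774^3·0.226^0 = 0.463685
Sum = 0.8699

0.8699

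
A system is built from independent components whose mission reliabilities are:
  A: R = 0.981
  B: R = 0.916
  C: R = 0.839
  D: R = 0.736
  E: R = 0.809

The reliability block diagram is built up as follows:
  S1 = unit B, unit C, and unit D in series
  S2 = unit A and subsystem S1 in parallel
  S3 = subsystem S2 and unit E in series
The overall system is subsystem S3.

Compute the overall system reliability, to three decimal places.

0.802

Series (B, C, and D): 0.91600 × 0.83900 × 0.73600 = 0.56563
Parallel (A and [0.56563]): 1 − (1 − 0.98100)(1 − 0.56563) = 0.99175
Series ([0.99175] and E): 0.99175 × 0.80900 = 0.802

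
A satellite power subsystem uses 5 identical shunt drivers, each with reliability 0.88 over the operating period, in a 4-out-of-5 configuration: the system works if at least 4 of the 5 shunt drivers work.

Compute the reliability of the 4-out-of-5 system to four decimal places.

0.8875

R = Σ_{i=4}^{5} C(5,i) p^i (1−p)^{5−i} with p = 0.88
C(5,4)·0.88^4·0.12^1 = 0.359817
C(5,5)·0.88^5·0.12^0 = 0.527732
Sum = 0.8875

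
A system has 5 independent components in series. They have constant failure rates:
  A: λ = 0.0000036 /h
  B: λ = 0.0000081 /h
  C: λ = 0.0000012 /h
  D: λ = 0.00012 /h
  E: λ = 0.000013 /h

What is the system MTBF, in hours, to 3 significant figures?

Series of exponential components: λ_sys = Σ λ_i
λ_sys = 0.0000036 + 0.0000081 + 0.0000012 + 0.00012 + 0.000013 = 1.4590e-04 /h
MTBF = 1 / λ_sys = 6850 h

6850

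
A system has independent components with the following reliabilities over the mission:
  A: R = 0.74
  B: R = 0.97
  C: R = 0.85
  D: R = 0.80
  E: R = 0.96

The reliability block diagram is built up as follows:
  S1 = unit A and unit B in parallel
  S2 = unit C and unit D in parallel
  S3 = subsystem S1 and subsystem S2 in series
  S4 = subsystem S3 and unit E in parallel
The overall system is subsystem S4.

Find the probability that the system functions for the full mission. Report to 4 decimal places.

Parallel (A and B): 1 − (1 − 0.740000)(1 − 0.970000) = 0.992200
Parallel (C and D): 1 − (1 − 0.850000)(1 − 0.800000) = 0.970000
Series ([0.992200] and [0.970000]): 0.992200 × 0.970000 = 0.962434
Parallel ([0.962434] and E): 1 − (1 − 0.962434)(1 − 0.960000) = 0.9985

0.9985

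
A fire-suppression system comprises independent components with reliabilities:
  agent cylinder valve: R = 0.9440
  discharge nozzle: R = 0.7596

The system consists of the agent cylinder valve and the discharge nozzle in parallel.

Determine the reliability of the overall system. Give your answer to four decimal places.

0.9865

Parallel (agent cylinder valve and discharge nozzle): 1 − (1 − 0.944000)(1 − 0.759600) = 0.9865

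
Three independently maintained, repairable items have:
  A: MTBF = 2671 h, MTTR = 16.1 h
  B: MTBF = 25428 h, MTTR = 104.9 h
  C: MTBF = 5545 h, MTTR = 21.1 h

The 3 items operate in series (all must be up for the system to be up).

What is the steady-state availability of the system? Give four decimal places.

0.9862

A(A) = MTBF/(MTBF+MTTR) = 2671/(2671+16.1) = 0.994008
A(B) = MTBF/(MTBF+MTTR) = 25428/(25428+104.9) = 0.995892
A(C) = MTBF/(MTBF+MTTR) = 5545/(5545+21.1) = 0.996209
Series availability: 0.994008 × 0.995892 × 0.996209 = 0.9862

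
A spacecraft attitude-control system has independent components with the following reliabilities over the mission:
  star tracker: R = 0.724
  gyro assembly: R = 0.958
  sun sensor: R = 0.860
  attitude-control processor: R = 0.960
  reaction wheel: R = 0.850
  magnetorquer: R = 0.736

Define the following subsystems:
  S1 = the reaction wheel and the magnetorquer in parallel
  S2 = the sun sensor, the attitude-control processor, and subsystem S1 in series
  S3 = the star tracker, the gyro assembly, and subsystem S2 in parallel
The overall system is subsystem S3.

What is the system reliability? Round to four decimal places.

Parallel (reaction wheel and magnetorquer): 1 − (1 − 0.850000)(1 − 0.736000) = 0.960400
Series (sun sensor, attitude-control processor, and [0.960400]): 0.860000 × 0.960000 × 0.960400 = 0.792906
Parallel (star tracker, gyro assembly, and [0.792906]): 1 − (1 − 0.724000)(1 − 0.958000)(1 − 0.792906) = 0.9976

0.9976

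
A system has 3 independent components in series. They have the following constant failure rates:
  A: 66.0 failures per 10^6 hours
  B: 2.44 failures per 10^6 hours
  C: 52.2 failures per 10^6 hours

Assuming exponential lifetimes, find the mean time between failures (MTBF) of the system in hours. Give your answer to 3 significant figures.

8290

Series of exponential components: λ_sys = Σ λ_i
λ_sys = 0.0000660 + 0.00000244 + 0.0000522 = 1.2064e-04 /h
MTBF = 1 / λ_sys = 8290 h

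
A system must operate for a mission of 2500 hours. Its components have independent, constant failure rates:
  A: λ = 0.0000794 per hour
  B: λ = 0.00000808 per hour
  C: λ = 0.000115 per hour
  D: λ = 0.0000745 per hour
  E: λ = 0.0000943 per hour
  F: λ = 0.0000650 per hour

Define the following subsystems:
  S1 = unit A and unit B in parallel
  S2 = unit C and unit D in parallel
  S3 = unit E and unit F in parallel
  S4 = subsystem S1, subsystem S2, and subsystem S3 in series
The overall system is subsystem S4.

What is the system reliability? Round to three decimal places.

0.924

R(A) = exp(−0.0000794 × 2500) = 0.81996
R(B) = exp(−0.00000808 × 2500) = 0.98000
R(C) = exp(−0.000115 × 2500) = 0.75014
R(D) = exp(−0.0000745 × 2500) = 0.83007
R(E) = exp(−0.0000943 × 2500) = 0.78998
R(F) = exp(−0.0000650 × 2500) = 0.85002
Parallel (A and B): 1 − (1 − 0.81996)(1 − 0.98000) = 0.99640
Parallel (C and D): 1 − (1 − 0.75014)(1 − 0.83007) = 0.95754
Parallel (E and F): 1 − (1 − 0.78998)(1 − 0.85002) = 0.96850
Series ([0.99640], [0.95754], and [0.96850]): 0.99640 × 0.95754 × 0.96850 = 0.924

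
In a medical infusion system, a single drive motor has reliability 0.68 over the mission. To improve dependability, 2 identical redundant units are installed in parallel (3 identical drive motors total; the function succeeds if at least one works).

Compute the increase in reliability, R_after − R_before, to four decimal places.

R_before = 0.68
R_after = 1 − (1 − 0.68)^3 = 0.9672
ΔR = 0.9672 − 0.68 = 0.2872

0.2872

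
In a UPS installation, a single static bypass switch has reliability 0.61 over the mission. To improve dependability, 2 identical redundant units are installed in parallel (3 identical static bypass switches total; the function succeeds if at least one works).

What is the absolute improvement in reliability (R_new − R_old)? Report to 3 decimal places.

R_before = 0.61
R_after = 1 − (1 − 0.61)^3 = 0.941
ΔR = 0.941 − 0.61 = 0.331

0.331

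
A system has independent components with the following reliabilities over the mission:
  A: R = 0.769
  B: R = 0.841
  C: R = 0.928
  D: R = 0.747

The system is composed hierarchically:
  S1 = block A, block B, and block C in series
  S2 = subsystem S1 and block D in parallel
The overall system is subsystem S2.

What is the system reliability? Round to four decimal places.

0.8988

Series (A, B, and C): 0.769000 × 0.841000 × 0.928000 = 0.600165
Parallel ([0.600165] and D): 1 − (1 − 0.600165)(1 − 0.747000) = 0.8988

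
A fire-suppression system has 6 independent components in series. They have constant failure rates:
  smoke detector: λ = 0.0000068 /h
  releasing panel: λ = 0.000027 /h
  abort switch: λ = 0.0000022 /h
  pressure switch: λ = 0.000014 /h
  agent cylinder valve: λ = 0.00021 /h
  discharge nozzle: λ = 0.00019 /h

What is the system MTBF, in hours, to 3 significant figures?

2220

Series of exponential components: λ_sys = Σ λ_i
λ_sys = 0.0000068 + 0.000027 + 0.0000022 + 0.000014 + 0.00021 + 0.00019 = 4.5000e-04 /h
MTBF = 1 / λ_sys = 2220 h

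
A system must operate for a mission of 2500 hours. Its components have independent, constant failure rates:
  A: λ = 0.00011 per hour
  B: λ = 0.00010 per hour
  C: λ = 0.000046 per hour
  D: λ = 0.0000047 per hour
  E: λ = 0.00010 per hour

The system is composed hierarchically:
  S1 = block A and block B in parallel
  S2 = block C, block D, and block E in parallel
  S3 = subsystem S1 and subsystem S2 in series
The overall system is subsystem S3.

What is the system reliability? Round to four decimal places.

0.9466

R(A) = exp(−0.00011 × 2500) = 0.759572
R(B) = exp(−0.00010 × 2500) = 0.778801
R(C) = exp(−0.000046 × 2500) = 0.891366
R(D) = exp(−0.0000047 × 2500) = 0.988319
R(E) = exp(−0.00010 × 2500) = 0.778801
Parallel (A and B): 1 − (1 − 0.759572)(1 − 0.778801) = 0.946818
Parallel (C, D, and E): 1 − (1 − 0.891366)(1 − 0.988319)(1 − 0.778801) = 0.999719
Series ([0.946818] and [0.999719]): 0.946818 × 0.999719 = 0.9466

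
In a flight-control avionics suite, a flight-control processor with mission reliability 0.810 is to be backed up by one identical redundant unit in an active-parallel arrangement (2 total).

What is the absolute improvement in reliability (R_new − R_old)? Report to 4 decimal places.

0.1539

R_before = 0.810
R_after = 1 − (1 − 0.810)^2 = 0.9639
ΔR = 0.9639 − 0.810 = 0.1539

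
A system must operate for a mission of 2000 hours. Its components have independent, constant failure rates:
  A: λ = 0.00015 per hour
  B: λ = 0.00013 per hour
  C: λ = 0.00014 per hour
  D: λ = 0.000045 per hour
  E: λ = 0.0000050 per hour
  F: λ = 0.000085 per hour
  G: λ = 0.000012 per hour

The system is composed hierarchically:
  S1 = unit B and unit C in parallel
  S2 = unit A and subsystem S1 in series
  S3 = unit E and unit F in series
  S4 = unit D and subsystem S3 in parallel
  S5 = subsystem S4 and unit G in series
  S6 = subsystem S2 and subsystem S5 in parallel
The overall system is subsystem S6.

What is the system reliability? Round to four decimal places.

R(A) = exp(−0.00015 × 2000) = 0.740818
R(B) = exp(−0.00013 × 2000) = 0.771052
R(C) = exp(−0.00014 × 2000) = 0.755784
R(D) = exp(−0.000045 × 2000) = 0.913931
R(E) = exp(−0.0000050 × 2000) = 0.990050
R(F) = exp(−0.000085 × 2000) = 0.843665
R(G) = exp(−0.000012 × 2000) = 0.976286
Parallel (B and C): 1 − (1 − 0.771052)(1 − 0.755784) = 0.944087
Series (A and [0.944087]): 0.740818 × 0.944087 = 0.699397
Series (E and F): 0.990050 × 0.843665 = 0.835271
Parallel (D and [0.835271]): 1 − (1 − 0.913931)(1 − 0.835271) = 0.985822
Series ([0.985822] and G): 0.985822 × 0.976286 = 0.962444
Parallel ([0.699397] and [0.962444]): 1 − (1 − 0.699397)(1 − 0.962444) = 0.9887

0.9887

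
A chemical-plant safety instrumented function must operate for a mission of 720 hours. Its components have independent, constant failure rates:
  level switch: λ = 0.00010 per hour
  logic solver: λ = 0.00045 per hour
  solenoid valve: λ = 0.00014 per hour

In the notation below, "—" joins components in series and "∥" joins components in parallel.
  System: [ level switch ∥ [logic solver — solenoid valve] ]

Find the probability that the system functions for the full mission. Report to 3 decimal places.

R(level switch) = exp(−0.00010 × 720) = 0.93053
R(logic solver) = exp(−0.00045 × 720) = 0.72325
R(solenoid valve) = exp(−0.00014 × 720) = 0.90411
Series (logic solver and solenoid valve): 0.72325 × 0.90411 = 0.65390
Parallel (level switch and [0.65390]): 1 − (1 − 0.93053)(1 − 0.65390) = 0.976

0.976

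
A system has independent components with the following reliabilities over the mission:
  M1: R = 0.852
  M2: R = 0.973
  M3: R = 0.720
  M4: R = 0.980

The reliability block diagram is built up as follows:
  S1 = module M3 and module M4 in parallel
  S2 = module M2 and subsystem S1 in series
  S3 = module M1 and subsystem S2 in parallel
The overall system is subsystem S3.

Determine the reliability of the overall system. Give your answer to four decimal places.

Parallel (M3 and M4): 1 − (1 − 0.720000)(1 − 0.980000) = 0.994400
Series (M2 and [0.994400]): 0.973000 × 0.994400 = 0.967551
Parallel (M1 and [0.967551]): 1 − (1 − 0.852000)(1 − 0.967551) = 0.9952

0.9952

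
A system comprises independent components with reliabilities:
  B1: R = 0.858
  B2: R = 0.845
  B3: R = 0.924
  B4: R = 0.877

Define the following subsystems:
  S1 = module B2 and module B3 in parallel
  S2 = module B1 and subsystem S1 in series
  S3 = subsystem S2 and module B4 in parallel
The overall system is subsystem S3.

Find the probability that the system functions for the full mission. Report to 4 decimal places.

0.9813

Parallel (B2 and B3): 1 − (1 − 0.845000)(1 − 0.924000) = 0.988220
Series (B1 and [0.988220]): 0.858000 × 0.988220 = 0.847893
Parallel ([0.847893] and B4): 1 − (1 − 0.847893)(1 − 0.877000) = 0.9813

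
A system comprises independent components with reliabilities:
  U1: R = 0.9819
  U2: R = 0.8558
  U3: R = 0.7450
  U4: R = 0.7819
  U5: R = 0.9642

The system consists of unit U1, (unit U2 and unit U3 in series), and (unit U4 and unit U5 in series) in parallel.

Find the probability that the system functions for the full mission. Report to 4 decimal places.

Series (U2 and U3): 0.855800 × 0.745000 = 0.637571
Series (U4 and U5): 0.781900 × 0.964200 = 0.753908
Parallel (U1, [0.637571], and [0.753908]): 1 − (1 − 0.981900)(1 − 0.637571)(1 − 0.753908) = 0.9984

0.9984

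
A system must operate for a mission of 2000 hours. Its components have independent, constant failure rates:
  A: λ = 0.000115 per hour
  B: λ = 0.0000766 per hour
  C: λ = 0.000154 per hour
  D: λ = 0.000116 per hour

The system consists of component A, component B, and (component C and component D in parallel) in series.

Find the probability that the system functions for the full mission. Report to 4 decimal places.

0.6443

R(A) = exp(−0.000115 × 2000) = 0.794534
R(B) = exp(−0.0000766 × 2000) = 0.857958
R(C) = exp(−0.000154 × 2000) = 0.734915
R(D) = exp(−0.000116 × 2000) = 0.792946
Parallel (C and D): 1 − (1 − 0.734915)(1 − 0.792946) = 0.945113
Series (A, B, and [0.945113]): 0.794534 × 0.857958 × 0.945113 = 0.6443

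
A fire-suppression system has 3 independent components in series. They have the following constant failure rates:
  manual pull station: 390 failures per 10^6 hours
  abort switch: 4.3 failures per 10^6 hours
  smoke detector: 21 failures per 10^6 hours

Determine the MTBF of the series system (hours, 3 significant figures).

Series of exponential components: λ_sys = Σ λ_i
λ_sys = 0.00039 + 0.0000043 + 0.000021 = 4.1530e-04 /h
MTBF = 1 / λ_sys = 2410 h

2410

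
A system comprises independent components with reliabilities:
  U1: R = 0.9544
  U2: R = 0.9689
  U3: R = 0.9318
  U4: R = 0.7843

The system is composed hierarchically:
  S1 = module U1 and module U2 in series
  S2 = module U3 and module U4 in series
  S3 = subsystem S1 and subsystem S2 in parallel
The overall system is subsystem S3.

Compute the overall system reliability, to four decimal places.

Series (U1 and U2): 0.954400 × 0.968900 = 0.924718
Series (U3 and U4): 0.931800 × 0.784300 = 0.730811
Parallel ([0.924718] and [0.730811]): 1 − (1 − 0.924718)(1 − 0.730811) = 0.9797

0.9797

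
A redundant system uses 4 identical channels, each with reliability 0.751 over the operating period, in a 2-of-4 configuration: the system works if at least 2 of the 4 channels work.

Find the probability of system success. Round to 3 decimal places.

R = Σ_{i=2}^{4} C(4,i) p^i (1−p)^{4−i} with p = 0.751
C(4,2)·0.751^2·0.249^2 = 0.20981
C(4,3)·0.751^3·0.249^1 = 0.42187
C(4,4)·0.751^4·0.249^0 = 0.31810
Sum = 0.950

0.950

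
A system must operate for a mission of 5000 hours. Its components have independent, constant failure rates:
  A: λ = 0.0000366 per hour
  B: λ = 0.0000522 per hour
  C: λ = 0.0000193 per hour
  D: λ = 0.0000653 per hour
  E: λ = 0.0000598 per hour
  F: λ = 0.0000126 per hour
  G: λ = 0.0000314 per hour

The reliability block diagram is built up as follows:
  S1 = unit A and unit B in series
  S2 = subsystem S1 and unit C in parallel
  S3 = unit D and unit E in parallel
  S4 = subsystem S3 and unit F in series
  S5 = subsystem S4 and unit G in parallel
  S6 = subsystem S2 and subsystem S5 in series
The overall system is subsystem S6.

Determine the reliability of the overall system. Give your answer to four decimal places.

R(A) = exp(−0.0000366 × 5000) = 0.832768
R(B) = exp(−0.0000522 × 5000) = 0.770281
R(C) = exp(−0.0000193 × 5000) = 0.908010
R(D) = exp(−0.0000653 × 5000) = 0.721444
R(E) = exp(−0.0000598 × 5000) = 0.741559
R(F) = exp(−0.0000126 × 5000) = 0.938943
R(G) = exp(−0.0000314 × 5000) = 0.854704
Series (A and B): 0.832768 × 0.770281 = 0.641465
Parallel ([0.641465] and C): 1 − (1 − 0.641465)(1 − 0.908010) = 0.967018
Parallel (D and E): 1 − (1 − 0.721444)(1 − 0.741559) = 0.928010
Series ([0.928010] and F): 0.928010 × 0.938943 = 0.871348
Parallel ([0.871348] and G): 1 − (1 − 0.871348)(1 − 0.854704) = 0.981307
Series ([0.967018] and [0.981307]): 0.967018 × 0.981307 = 0.9489

0.9489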